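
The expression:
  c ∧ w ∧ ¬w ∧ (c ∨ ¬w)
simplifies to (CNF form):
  False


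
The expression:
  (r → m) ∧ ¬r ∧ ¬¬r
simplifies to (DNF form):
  False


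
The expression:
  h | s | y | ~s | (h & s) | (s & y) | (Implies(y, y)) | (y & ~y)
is always true.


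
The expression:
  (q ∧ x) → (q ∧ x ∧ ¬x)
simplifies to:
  ¬q ∨ ¬x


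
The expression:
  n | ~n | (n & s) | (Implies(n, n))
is always true.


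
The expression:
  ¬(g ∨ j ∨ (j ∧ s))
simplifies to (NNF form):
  ¬g ∧ ¬j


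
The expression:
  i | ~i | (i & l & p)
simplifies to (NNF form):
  True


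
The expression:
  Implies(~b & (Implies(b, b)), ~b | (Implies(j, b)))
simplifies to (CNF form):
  True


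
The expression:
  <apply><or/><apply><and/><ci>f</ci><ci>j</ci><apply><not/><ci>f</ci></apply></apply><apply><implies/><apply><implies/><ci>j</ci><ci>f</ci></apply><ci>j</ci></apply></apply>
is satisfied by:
  {j: True}


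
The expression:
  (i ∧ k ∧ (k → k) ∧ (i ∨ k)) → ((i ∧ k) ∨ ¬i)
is always true.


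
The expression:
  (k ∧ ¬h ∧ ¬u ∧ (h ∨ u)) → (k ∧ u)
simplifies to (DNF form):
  True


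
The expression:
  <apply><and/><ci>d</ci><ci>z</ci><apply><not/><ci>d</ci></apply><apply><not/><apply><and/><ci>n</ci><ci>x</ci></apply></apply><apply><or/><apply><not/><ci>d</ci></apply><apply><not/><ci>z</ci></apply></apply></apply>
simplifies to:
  <false/>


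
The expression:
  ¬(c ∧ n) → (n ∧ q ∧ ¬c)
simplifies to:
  n ∧ (c ∨ q)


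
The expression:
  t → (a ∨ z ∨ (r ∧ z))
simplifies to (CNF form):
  a ∨ z ∨ ¬t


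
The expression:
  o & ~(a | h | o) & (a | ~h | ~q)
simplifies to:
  False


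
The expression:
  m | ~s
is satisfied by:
  {m: True, s: False}
  {s: False, m: False}
  {s: True, m: True}


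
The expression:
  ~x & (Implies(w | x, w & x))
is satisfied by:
  {x: False, w: False}


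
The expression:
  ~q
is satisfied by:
  {q: False}


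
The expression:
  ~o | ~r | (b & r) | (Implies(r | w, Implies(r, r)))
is always true.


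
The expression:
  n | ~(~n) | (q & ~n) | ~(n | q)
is always true.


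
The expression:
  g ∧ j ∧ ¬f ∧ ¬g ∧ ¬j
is never true.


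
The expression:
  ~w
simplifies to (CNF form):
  ~w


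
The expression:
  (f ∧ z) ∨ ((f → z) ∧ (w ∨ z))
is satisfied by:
  {z: True, w: True, f: False}
  {z: True, f: False, w: False}
  {z: True, w: True, f: True}
  {z: True, f: True, w: False}
  {w: True, f: False, z: False}


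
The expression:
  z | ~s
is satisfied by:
  {z: True, s: False}
  {s: False, z: False}
  {s: True, z: True}


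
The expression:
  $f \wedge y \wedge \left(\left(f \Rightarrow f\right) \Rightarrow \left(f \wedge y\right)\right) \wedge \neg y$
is never true.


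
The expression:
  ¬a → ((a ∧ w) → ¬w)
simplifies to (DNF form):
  True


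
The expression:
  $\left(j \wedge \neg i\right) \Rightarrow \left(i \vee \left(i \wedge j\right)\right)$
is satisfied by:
  {i: True, j: False}
  {j: False, i: False}
  {j: True, i: True}


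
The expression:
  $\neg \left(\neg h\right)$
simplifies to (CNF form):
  $h$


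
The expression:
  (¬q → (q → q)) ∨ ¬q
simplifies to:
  True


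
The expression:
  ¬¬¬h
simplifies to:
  ¬h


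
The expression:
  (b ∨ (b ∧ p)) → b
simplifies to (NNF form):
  True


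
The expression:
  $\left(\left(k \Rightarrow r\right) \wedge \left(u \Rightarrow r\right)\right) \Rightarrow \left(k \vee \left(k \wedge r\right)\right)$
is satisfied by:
  {k: True, u: True, r: False}
  {k: True, r: False, u: False}
  {k: True, u: True, r: True}
  {k: True, r: True, u: False}
  {u: True, r: False, k: False}


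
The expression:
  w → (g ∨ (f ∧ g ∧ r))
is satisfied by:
  {g: True, w: False}
  {w: False, g: False}
  {w: True, g: True}


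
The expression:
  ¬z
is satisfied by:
  {z: False}


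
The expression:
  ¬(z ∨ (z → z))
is never true.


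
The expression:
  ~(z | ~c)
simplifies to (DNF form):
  c & ~z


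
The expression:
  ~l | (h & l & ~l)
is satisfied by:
  {l: False}


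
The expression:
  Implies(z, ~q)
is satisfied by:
  {q: False, z: False}
  {z: True, q: False}
  {q: True, z: False}


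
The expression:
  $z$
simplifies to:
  $z$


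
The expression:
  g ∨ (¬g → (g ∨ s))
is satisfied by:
  {g: True, s: True}
  {g: True, s: False}
  {s: True, g: False}


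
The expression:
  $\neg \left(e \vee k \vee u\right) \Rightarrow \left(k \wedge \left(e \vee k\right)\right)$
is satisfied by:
  {k: True, e: True, u: True}
  {k: True, e: True, u: False}
  {k: True, u: True, e: False}
  {k: True, u: False, e: False}
  {e: True, u: True, k: False}
  {e: True, u: False, k: False}
  {u: True, e: False, k: False}


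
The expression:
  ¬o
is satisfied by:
  {o: False}


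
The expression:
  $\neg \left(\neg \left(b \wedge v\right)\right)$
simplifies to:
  $b \wedge v$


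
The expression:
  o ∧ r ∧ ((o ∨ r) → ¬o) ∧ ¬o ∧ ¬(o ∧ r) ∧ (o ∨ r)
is never true.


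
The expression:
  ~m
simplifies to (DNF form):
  ~m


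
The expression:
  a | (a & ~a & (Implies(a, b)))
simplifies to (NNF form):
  a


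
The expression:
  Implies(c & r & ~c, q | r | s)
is always true.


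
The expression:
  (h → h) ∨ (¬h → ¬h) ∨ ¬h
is always true.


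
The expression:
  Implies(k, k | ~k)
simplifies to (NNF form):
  True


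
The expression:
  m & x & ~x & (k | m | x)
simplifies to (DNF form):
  False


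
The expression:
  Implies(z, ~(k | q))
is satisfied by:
  {k: False, z: False, q: False}
  {q: True, k: False, z: False}
  {k: True, q: False, z: False}
  {q: True, k: True, z: False}
  {z: True, q: False, k: False}


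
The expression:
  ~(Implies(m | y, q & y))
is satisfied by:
  {m: True, q: False, y: False}
  {y: True, m: True, q: False}
  {y: True, q: False, m: False}
  {m: True, q: True, y: False}


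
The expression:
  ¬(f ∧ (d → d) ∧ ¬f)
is always true.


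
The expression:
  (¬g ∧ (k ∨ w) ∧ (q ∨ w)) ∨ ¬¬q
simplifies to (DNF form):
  q ∨ (w ∧ ¬g)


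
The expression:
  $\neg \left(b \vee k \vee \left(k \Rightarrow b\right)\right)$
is never true.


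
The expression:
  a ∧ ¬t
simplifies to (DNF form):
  a ∧ ¬t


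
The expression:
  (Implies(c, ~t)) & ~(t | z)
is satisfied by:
  {z: False, t: False}


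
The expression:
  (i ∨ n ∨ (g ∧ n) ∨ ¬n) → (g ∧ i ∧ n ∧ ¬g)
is never true.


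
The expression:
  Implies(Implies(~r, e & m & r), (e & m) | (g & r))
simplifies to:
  g | ~r | (e & m)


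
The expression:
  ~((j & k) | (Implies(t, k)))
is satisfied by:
  {t: True, k: False}


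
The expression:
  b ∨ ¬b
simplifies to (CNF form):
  True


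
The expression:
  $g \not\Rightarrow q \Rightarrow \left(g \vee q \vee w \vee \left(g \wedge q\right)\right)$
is always true.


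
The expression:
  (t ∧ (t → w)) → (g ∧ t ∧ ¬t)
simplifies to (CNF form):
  ¬t ∨ ¬w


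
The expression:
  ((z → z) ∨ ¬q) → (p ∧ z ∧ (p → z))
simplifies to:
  p ∧ z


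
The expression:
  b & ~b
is never true.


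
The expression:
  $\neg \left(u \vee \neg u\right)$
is never true.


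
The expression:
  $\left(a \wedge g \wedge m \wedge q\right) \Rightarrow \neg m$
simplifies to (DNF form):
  $\neg a \vee \neg g \vee \neg m \vee \neg q$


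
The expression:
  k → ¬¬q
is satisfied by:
  {q: True, k: False}
  {k: False, q: False}
  {k: True, q: True}


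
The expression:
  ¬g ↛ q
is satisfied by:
  {q: True, g: False}
  {g: False, q: False}
  {g: True, q: True}


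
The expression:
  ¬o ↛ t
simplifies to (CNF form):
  t ∨ ¬o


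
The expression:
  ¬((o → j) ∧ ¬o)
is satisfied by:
  {o: True}


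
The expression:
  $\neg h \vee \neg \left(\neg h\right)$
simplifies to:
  $\text{True}$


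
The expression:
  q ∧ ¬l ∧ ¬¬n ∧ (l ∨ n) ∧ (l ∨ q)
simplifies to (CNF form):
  n ∧ q ∧ ¬l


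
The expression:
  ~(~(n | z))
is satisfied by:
  {n: True, z: True}
  {n: True, z: False}
  {z: True, n: False}


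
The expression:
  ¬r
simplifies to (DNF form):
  ¬r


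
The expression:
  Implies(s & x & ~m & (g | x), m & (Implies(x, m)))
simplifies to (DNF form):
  m | ~s | ~x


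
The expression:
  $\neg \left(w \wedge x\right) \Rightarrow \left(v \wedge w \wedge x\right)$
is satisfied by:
  {w: True, x: True}


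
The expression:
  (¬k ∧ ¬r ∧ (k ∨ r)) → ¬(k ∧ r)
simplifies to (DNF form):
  True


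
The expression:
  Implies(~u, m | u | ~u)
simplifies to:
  True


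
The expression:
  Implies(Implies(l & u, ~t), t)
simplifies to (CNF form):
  t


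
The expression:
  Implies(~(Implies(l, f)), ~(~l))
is always true.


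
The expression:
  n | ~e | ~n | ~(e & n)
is always true.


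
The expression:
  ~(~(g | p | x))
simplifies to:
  g | p | x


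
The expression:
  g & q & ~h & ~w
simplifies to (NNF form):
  g & q & ~h & ~w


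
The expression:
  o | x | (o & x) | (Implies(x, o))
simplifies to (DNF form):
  True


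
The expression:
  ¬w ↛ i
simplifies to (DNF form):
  ¬i ∧ ¬w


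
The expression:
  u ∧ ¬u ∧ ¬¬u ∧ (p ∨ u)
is never true.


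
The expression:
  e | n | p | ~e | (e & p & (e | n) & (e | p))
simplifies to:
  True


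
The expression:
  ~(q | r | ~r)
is never true.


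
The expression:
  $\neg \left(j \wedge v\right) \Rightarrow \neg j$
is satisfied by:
  {v: True, j: False}
  {j: False, v: False}
  {j: True, v: True}


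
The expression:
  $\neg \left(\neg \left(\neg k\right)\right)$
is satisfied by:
  {k: False}


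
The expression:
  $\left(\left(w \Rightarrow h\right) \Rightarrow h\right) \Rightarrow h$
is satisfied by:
  {h: True, w: False}
  {w: False, h: False}
  {w: True, h: True}


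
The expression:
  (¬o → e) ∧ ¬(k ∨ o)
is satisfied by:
  {e: True, o: False, k: False}


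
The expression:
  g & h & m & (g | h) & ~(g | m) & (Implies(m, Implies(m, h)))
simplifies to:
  False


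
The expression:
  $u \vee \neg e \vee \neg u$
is always true.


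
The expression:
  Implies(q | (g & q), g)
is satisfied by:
  {g: True, q: False}
  {q: False, g: False}
  {q: True, g: True}


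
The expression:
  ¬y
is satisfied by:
  {y: False}


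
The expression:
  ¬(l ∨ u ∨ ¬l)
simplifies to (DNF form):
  False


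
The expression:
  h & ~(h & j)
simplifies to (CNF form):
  h & ~j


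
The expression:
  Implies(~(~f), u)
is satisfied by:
  {u: True, f: False}
  {f: False, u: False}
  {f: True, u: True}


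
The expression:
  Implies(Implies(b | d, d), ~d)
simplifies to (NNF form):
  ~d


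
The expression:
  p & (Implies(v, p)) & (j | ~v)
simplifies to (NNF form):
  p & (j | ~v)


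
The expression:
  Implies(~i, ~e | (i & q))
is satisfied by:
  {i: True, e: False}
  {e: False, i: False}
  {e: True, i: True}


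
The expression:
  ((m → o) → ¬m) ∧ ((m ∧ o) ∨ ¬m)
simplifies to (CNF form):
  ¬m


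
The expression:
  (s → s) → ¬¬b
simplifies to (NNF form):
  b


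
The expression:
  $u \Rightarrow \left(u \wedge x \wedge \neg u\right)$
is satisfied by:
  {u: False}


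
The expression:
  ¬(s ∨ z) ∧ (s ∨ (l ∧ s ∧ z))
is never true.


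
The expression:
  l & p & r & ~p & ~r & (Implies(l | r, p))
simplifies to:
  False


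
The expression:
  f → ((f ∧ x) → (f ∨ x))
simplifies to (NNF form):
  True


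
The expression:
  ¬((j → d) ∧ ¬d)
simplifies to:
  d ∨ j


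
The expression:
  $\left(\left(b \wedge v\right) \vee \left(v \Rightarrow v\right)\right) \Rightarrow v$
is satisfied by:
  {v: True}


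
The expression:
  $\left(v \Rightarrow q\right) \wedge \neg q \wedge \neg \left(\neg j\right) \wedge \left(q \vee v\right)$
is never true.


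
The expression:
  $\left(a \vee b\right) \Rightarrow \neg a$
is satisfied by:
  {a: False}


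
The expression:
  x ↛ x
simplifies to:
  False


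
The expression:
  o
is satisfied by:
  {o: True}


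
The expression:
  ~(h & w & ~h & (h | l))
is always true.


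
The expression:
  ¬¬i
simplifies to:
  i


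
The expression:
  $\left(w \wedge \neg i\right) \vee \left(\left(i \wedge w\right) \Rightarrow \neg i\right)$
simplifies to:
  $\neg i \vee \neg w$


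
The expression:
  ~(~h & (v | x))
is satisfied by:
  {h: True, x: False, v: False}
  {h: True, v: True, x: False}
  {h: True, x: True, v: False}
  {h: True, v: True, x: True}
  {v: False, x: False, h: False}


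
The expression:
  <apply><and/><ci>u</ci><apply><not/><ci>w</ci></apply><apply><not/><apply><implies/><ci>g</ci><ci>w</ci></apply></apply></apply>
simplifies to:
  <apply><and/><ci>g</ci><ci>u</ci><apply><not/><ci>w</ci></apply></apply>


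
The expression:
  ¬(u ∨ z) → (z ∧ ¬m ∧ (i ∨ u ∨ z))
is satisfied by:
  {z: True, u: True}
  {z: True, u: False}
  {u: True, z: False}


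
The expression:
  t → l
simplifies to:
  l ∨ ¬t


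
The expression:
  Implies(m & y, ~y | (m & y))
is always true.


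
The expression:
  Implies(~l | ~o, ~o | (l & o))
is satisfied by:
  {l: True, o: False}
  {o: False, l: False}
  {o: True, l: True}


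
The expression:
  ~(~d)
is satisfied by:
  {d: True}


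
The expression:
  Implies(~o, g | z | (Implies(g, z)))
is always true.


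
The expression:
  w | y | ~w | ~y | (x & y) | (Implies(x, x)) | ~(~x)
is always true.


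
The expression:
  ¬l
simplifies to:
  ¬l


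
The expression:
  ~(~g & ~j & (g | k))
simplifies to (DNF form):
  g | j | ~k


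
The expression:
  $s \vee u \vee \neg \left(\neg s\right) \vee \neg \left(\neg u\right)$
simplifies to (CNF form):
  $s \vee u$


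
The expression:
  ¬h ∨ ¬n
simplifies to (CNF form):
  ¬h ∨ ¬n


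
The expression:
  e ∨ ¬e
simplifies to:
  True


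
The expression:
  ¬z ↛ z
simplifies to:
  True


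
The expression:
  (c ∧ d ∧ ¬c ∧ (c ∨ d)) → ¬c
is always true.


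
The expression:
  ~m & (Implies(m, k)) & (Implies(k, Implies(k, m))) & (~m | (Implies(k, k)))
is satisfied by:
  {k: False, m: False}


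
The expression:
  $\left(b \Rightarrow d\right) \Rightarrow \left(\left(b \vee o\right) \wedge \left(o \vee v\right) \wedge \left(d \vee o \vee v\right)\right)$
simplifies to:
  $o \vee \left(b \wedge v\right) \vee \left(b \wedge \neg d\right)$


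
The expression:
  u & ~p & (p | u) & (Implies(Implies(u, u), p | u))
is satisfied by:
  {u: True, p: False}


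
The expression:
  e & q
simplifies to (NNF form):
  e & q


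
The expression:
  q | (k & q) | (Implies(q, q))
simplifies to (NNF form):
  True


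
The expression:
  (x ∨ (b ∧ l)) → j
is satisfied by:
  {j: True, l: False, x: False, b: False}
  {b: True, j: True, l: False, x: False}
  {j: True, l: True, b: False, x: False}
  {b: True, j: True, l: True, x: False}
  {x: True, j: True, b: False, l: False}
  {x: True, j: True, b: True, l: False}
  {x: True, j: True, l: True, b: False}
  {b: True, x: True, j: True, l: True}
  {x: False, l: False, j: False, b: False}
  {b: True, x: False, l: False, j: False}
  {l: True, x: False, j: False, b: False}


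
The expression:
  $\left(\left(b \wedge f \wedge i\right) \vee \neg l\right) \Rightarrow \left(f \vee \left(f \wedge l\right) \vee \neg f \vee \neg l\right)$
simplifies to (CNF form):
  $\text{True}$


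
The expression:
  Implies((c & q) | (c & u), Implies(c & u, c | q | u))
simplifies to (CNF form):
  True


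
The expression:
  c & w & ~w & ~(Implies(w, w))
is never true.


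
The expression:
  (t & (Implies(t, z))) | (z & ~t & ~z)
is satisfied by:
  {t: True, z: True}


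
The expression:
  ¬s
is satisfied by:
  {s: False}


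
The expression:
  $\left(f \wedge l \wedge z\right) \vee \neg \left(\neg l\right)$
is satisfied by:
  {l: True}


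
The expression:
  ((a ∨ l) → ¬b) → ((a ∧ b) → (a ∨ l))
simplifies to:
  True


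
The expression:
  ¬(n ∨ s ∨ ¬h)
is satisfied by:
  {h: True, n: False, s: False}


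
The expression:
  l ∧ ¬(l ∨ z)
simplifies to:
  False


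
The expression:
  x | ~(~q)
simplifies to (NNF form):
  q | x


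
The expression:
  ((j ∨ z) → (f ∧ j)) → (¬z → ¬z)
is always true.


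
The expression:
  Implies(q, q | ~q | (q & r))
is always true.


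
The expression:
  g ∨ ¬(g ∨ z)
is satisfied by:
  {g: True, z: False}
  {z: False, g: False}
  {z: True, g: True}


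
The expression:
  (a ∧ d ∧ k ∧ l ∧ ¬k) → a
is always true.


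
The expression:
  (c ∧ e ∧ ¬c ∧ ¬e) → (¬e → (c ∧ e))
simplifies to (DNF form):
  True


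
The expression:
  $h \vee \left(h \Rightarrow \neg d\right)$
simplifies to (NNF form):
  $\text{True}$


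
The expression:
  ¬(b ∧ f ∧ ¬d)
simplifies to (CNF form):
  d ∨ ¬b ∨ ¬f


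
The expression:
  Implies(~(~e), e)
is always true.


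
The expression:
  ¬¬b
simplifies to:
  b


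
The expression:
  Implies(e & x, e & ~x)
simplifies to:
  ~e | ~x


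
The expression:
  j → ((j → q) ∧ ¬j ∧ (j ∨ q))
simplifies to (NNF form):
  ¬j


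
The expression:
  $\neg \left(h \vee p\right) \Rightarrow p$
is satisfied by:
  {p: True, h: True}
  {p: True, h: False}
  {h: True, p: False}


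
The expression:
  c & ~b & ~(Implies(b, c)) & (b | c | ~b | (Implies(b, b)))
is never true.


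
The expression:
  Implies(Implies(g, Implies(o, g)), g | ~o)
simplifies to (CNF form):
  g | ~o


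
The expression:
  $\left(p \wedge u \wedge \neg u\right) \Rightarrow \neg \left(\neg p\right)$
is always true.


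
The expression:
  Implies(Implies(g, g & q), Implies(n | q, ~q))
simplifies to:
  ~q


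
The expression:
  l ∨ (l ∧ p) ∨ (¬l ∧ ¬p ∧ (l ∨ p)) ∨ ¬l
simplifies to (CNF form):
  True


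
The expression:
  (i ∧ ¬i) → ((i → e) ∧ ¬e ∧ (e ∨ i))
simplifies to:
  True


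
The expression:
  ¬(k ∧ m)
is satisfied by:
  {k: False, m: False}
  {m: True, k: False}
  {k: True, m: False}


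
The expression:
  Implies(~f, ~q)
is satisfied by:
  {f: True, q: False}
  {q: False, f: False}
  {q: True, f: True}


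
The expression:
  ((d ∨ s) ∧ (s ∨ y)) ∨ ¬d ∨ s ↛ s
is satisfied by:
  {y: True, s: True, d: False}
  {y: True, s: False, d: False}
  {s: True, y: False, d: False}
  {y: False, s: False, d: False}
  {y: True, d: True, s: True}
  {y: True, d: True, s: False}
  {d: True, s: True, y: False}


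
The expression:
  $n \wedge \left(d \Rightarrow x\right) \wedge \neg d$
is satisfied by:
  {n: True, d: False}


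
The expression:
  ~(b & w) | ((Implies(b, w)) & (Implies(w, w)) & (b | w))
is always true.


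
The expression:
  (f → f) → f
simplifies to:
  f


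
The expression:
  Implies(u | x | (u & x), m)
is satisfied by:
  {m: True, x: False, u: False}
  {m: True, u: True, x: False}
  {m: True, x: True, u: False}
  {m: True, u: True, x: True}
  {u: False, x: False, m: False}


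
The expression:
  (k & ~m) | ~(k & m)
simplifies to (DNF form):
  ~k | ~m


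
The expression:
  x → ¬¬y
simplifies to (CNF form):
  y ∨ ¬x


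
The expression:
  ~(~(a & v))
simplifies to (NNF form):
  a & v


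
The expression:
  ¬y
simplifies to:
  ¬y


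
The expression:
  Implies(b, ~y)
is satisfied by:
  {y: False, b: False}
  {b: True, y: False}
  {y: True, b: False}


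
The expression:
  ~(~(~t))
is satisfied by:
  {t: False}


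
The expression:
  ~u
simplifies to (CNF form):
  ~u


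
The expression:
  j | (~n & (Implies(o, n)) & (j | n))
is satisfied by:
  {j: True}


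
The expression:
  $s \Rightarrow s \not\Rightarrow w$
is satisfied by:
  {s: False, w: False}
  {w: True, s: False}
  {s: True, w: False}


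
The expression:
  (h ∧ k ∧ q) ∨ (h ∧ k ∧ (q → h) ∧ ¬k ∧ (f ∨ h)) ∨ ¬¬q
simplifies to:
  q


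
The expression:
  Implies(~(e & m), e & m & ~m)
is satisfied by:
  {m: True, e: True}


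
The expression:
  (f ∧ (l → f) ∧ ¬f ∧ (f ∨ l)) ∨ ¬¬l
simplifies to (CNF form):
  l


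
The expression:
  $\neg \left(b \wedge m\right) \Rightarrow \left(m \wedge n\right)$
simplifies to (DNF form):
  $\left(b \wedge m\right) \vee \left(m \wedge n\right)$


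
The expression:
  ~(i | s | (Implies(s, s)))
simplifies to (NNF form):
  False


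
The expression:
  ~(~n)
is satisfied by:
  {n: True}


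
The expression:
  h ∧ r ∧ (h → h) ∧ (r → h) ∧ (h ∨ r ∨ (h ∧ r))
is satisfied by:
  {r: True, h: True}


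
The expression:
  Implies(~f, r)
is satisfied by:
  {r: True, f: True}
  {r: True, f: False}
  {f: True, r: False}


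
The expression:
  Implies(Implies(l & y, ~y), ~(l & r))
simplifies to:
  y | ~l | ~r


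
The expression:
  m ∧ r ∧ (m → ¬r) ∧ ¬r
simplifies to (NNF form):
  False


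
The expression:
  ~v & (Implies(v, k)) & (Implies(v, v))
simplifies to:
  ~v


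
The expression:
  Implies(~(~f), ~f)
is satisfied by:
  {f: False}


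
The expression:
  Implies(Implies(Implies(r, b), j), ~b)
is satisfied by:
  {b: False, j: False}
  {j: True, b: False}
  {b: True, j: False}


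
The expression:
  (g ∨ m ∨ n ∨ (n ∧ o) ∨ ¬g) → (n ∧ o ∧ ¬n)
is never true.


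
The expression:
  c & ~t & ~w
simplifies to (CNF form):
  c & ~t & ~w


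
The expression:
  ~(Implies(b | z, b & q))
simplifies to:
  (b & ~q) | (z & ~b)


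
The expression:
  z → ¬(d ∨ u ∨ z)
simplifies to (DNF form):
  ¬z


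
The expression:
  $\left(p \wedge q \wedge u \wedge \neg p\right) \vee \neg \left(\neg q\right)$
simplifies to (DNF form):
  $q$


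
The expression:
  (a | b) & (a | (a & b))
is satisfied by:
  {a: True}


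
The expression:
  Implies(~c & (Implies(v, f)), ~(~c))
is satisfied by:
  {c: True, v: True, f: False}
  {c: True, v: False, f: False}
  {f: True, c: True, v: True}
  {f: True, c: True, v: False}
  {v: True, f: False, c: False}


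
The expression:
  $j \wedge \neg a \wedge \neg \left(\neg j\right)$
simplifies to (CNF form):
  $j \wedge \neg a$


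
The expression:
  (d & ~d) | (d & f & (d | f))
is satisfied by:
  {d: True, f: True}


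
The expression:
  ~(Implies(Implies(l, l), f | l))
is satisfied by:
  {l: False, f: False}


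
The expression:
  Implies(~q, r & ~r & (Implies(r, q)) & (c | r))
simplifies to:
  q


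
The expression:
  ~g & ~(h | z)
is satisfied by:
  {g: False, z: False, h: False}


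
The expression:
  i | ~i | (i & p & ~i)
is always true.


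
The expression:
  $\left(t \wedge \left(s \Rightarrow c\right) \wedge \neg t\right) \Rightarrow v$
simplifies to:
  $\text{True}$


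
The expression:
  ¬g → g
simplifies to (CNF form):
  g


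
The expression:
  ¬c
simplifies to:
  ¬c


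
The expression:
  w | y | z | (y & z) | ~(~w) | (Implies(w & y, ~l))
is always true.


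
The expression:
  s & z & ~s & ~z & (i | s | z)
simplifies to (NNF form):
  False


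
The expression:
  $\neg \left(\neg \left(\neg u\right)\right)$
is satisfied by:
  {u: False}


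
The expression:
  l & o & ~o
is never true.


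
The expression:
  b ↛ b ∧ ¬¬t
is never true.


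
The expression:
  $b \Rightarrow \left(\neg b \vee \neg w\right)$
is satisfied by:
  {w: False, b: False}
  {b: True, w: False}
  {w: True, b: False}


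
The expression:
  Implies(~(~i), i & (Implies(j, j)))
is always true.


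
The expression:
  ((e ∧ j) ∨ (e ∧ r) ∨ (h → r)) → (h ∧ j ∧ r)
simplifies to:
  h ∧ (j ∨ ¬r) ∧ (r ∨ ¬e ∨ ¬j)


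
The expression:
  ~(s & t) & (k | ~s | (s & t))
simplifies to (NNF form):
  ~s | (k & ~t)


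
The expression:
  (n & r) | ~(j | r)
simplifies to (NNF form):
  (n & r) | (~j & ~r)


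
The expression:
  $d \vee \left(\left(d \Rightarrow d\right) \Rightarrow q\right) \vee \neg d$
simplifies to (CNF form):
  $\text{True}$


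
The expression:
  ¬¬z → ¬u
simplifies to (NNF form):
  ¬u ∨ ¬z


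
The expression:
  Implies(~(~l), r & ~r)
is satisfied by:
  {l: False}


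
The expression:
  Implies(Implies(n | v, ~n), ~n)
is always true.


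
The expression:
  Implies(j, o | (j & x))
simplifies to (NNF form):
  o | x | ~j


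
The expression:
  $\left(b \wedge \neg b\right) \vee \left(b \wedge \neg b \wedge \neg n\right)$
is never true.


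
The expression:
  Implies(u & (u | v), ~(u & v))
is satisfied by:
  {u: False, v: False}
  {v: True, u: False}
  {u: True, v: False}


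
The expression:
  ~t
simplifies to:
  ~t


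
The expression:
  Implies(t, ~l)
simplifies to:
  ~l | ~t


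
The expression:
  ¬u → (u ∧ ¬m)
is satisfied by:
  {u: True}


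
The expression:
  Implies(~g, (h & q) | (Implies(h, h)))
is always true.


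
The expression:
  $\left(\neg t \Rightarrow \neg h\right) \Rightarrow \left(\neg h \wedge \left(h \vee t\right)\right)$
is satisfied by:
  {h: True, t: False}
  {t: True, h: False}


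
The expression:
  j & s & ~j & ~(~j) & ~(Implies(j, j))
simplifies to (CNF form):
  False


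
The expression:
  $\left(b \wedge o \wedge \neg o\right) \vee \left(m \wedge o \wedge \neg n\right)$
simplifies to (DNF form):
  $m \wedge o \wedge \neg n$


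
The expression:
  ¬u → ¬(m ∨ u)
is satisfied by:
  {u: True, m: False}
  {m: False, u: False}
  {m: True, u: True}


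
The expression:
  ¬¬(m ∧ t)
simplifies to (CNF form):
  m ∧ t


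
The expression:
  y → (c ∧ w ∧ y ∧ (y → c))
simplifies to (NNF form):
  (c ∧ w) ∨ ¬y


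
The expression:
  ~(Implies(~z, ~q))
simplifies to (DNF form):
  q & ~z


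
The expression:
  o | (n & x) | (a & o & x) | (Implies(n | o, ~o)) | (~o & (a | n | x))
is always true.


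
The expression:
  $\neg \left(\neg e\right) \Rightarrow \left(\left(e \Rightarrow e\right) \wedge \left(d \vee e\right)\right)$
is always true.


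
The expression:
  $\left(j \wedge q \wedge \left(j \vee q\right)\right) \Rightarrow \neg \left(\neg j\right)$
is always true.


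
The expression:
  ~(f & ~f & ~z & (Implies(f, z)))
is always true.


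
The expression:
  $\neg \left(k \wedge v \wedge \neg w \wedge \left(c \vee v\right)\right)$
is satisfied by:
  {w: True, k: False, v: False}
  {k: False, v: False, w: False}
  {v: True, w: True, k: False}
  {v: True, k: False, w: False}
  {w: True, k: True, v: False}
  {k: True, w: False, v: False}
  {v: True, k: True, w: True}


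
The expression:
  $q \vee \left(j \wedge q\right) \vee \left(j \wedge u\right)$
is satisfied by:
  {q: True, j: True, u: True}
  {q: True, j: True, u: False}
  {q: True, u: True, j: False}
  {q: True, u: False, j: False}
  {j: True, u: True, q: False}


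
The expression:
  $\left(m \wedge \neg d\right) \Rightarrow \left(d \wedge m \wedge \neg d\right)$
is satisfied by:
  {d: True, m: False}
  {m: False, d: False}
  {m: True, d: True}


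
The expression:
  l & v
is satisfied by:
  {v: True, l: True}


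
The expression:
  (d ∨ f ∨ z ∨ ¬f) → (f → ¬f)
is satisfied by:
  {f: False}


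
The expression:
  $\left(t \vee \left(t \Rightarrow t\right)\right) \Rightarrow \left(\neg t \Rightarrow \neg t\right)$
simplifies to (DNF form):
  $\text{True}$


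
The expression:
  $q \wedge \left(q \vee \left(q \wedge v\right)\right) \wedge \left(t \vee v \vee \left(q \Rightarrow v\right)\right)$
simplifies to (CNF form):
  $q \wedge \left(t \vee v\right)$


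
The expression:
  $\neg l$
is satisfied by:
  {l: False}


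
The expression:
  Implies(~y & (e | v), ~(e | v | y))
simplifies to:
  y | (~e & ~v)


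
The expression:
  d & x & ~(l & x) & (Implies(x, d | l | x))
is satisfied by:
  {d: True, x: True, l: False}


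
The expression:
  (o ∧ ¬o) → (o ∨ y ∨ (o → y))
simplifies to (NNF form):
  True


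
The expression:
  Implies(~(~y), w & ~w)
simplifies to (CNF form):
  ~y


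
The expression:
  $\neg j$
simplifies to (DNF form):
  $\neg j$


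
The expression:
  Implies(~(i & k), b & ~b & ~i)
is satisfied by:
  {i: True, k: True}


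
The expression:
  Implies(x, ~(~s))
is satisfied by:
  {s: True, x: False}
  {x: False, s: False}
  {x: True, s: True}


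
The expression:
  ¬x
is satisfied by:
  {x: False}


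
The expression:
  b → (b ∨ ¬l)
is always true.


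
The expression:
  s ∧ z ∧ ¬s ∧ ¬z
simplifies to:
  False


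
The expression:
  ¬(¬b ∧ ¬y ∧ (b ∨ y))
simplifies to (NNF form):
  True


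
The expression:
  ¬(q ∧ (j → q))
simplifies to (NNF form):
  ¬q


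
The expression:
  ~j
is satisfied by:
  {j: False}


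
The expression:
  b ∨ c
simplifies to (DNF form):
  b ∨ c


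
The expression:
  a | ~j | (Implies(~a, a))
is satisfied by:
  {a: True, j: False}
  {j: False, a: False}
  {j: True, a: True}


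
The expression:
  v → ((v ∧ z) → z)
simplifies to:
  True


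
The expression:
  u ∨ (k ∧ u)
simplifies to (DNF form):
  u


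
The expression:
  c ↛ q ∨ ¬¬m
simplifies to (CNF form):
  (c ∨ m) ∧ (m ∨ ¬q)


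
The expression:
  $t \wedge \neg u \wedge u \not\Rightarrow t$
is never true.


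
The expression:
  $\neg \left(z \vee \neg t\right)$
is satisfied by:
  {t: True, z: False}


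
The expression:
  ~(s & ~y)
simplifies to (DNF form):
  y | ~s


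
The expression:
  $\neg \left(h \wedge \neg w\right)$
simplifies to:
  $w \vee \neg h$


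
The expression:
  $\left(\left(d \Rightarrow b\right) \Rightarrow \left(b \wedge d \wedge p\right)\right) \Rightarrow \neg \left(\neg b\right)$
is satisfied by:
  {b: True, d: False}
  {d: False, b: False}
  {d: True, b: True}


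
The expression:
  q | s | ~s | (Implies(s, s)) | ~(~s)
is always true.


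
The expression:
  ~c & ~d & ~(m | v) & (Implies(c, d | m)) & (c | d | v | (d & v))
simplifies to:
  False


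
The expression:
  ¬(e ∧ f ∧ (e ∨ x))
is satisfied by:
  {e: False, f: False}
  {f: True, e: False}
  {e: True, f: False}


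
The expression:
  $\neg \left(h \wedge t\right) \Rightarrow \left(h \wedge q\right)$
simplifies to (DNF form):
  $\left(h \wedge q\right) \vee \left(h \wedge t\right)$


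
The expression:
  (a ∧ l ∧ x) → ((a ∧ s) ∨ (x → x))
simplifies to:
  True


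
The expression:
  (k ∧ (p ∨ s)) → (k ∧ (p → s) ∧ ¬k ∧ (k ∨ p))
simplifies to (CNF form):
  (¬k ∨ ¬p) ∧ (¬k ∨ ¬s)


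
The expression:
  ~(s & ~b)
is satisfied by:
  {b: True, s: False}
  {s: False, b: False}
  {s: True, b: True}


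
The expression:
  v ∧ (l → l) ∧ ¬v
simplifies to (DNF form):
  False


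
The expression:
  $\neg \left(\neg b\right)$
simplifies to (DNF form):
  $b$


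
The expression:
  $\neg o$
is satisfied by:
  {o: False}


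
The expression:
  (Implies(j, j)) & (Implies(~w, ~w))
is always true.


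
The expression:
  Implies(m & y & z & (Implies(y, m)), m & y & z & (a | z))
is always true.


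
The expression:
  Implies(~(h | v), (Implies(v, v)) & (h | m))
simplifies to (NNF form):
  h | m | v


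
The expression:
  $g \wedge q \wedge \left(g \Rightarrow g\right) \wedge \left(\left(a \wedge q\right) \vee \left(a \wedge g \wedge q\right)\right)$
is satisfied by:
  {a: True, g: True, q: True}


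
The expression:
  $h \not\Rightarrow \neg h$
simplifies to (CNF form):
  $h$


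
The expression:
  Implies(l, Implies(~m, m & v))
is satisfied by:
  {m: True, l: False}
  {l: False, m: False}
  {l: True, m: True}


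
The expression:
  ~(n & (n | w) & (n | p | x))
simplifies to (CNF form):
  ~n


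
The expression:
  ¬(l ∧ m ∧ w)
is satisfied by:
  {l: False, m: False, w: False}
  {w: True, l: False, m: False}
  {m: True, l: False, w: False}
  {w: True, m: True, l: False}
  {l: True, w: False, m: False}
  {w: True, l: True, m: False}
  {m: True, l: True, w: False}


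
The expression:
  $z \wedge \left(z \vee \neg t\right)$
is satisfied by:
  {z: True}


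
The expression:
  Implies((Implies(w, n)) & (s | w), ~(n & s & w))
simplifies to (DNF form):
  ~n | ~s | ~w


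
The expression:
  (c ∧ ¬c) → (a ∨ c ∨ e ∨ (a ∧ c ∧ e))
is always true.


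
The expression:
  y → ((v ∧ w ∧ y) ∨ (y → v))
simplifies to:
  v ∨ ¬y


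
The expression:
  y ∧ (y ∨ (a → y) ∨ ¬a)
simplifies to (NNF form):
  y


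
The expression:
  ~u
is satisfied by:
  {u: False}


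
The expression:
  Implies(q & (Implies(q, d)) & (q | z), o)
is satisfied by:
  {o: True, q: False, d: False}
  {q: False, d: False, o: False}
  {d: True, o: True, q: False}
  {d: True, q: False, o: False}
  {o: True, q: True, d: False}
  {q: True, o: False, d: False}
  {d: True, q: True, o: True}


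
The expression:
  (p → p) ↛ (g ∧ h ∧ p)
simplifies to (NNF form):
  ¬g ∨ ¬h ∨ ¬p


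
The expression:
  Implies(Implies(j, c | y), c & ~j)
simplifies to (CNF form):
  (c | j) & (c | ~y) & (~c | ~j)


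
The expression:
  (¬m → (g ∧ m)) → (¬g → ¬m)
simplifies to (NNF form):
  g ∨ ¬m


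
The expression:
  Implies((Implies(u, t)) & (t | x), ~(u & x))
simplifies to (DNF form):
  ~t | ~u | ~x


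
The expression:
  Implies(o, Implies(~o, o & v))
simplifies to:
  True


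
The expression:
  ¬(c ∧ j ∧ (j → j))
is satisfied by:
  {c: False, j: False}
  {j: True, c: False}
  {c: True, j: False}


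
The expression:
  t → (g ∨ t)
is always true.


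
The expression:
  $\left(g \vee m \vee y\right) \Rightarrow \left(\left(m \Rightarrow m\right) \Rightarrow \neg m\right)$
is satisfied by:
  {m: False}


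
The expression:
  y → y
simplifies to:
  True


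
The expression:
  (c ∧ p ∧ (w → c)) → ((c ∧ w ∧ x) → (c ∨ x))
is always true.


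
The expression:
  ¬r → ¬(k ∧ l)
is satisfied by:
  {r: True, l: False, k: False}
  {l: False, k: False, r: False}
  {r: True, k: True, l: False}
  {k: True, l: False, r: False}
  {r: True, l: True, k: False}
  {l: True, r: False, k: False}
  {r: True, k: True, l: True}


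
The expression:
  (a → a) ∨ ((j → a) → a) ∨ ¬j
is always true.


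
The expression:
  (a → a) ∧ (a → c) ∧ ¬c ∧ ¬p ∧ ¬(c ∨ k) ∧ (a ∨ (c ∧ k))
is never true.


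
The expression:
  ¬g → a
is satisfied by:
  {a: True, g: True}
  {a: True, g: False}
  {g: True, a: False}


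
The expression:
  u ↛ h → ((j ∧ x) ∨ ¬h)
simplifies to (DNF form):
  True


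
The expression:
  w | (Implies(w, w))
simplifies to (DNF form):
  True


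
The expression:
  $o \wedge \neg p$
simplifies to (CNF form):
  $o \wedge \neg p$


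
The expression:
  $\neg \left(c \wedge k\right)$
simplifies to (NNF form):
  $\neg c \vee \neg k$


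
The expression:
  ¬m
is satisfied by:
  {m: False}


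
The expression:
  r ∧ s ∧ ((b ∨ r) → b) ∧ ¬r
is never true.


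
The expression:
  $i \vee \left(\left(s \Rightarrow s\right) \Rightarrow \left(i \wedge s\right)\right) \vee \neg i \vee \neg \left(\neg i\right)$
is always true.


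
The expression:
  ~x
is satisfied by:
  {x: False}


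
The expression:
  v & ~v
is never true.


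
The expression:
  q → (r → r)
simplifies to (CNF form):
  True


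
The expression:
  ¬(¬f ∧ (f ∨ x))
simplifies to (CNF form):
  f ∨ ¬x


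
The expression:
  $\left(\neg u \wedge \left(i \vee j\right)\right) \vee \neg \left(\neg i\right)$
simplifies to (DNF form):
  $i \vee \left(j \wedge \neg u\right)$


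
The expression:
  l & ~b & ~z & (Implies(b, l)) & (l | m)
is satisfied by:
  {l: True, z: False, b: False}


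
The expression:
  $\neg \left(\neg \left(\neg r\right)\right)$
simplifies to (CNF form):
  $\neg r$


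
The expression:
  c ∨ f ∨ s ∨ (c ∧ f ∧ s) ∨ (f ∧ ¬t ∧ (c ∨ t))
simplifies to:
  c ∨ f ∨ s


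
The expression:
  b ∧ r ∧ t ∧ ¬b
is never true.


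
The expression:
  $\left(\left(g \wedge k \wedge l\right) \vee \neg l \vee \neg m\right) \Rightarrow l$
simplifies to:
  $l$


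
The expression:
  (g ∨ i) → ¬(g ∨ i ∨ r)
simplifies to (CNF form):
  ¬g ∧ ¬i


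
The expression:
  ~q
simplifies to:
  ~q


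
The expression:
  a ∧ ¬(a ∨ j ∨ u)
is never true.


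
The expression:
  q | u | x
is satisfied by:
  {x: True, q: True, u: True}
  {x: True, q: True, u: False}
  {x: True, u: True, q: False}
  {x: True, u: False, q: False}
  {q: True, u: True, x: False}
  {q: True, u: False, x: False}
  {u: True, q: False, x: False}


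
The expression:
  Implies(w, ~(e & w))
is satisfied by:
  {w: False, e: False}
  {e: True, w: False}
  {w: True, e: False}


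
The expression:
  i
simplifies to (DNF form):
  i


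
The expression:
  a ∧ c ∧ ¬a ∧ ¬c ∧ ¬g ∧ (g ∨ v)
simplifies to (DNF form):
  False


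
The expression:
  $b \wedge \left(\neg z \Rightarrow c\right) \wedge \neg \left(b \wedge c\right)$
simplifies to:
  $b \wedge z \wedge \neg c$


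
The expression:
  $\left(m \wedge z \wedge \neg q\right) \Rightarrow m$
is always true.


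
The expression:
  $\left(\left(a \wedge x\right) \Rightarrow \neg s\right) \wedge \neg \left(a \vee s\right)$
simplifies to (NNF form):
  $\neg a \wedge \neg s$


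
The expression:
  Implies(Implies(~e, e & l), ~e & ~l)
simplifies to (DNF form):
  ~e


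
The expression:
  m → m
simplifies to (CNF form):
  True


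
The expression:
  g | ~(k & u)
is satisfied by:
  {g: True, u: False, k: False}
  {u: False, k: False, g: False}
  {g: True, k: True, u: False}
  {k: True, u: False, g: False}
  {g: True, u: True, k: False}
  {u: True, g: False, k: False}
  {g: True, k: True, u: True}


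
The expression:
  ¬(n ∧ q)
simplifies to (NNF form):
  ¬n ∨ ¬q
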